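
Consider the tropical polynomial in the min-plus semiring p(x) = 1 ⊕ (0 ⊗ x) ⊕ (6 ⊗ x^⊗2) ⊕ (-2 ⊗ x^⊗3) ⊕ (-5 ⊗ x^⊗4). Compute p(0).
p(0) = -5

A tropical monomial a ⊗ x^⊗i evaluates to a + i · x. Evaluating each term at x = 0:
  Term 0 contributes 1 + 0 · 0 = 1
  Term 1 contributes 0 + 1 · 0 = 0
  Term 2 contributes 6 + 2 · 0 = 6
  Term 3 contributes -2 + 3 · 0 = -2
  Term 4 contributes -5 + 4 · 0 = -5
p(0) = ⊕ of these = min[1, 0, 6, -2, -5] = -5.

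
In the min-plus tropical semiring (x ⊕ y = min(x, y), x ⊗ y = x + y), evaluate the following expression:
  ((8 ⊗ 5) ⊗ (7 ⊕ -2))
((8 ⊗ 5) ⊗ (7 ⊕ -2)) = 11

Expand innermost to outermost. Recall ⊕ takes the minimum of its arguments and ⊗ takes their sum. Working out the expression ((8 ⊗ 5) ⊗ (7 ⊕ -2)) gives 11.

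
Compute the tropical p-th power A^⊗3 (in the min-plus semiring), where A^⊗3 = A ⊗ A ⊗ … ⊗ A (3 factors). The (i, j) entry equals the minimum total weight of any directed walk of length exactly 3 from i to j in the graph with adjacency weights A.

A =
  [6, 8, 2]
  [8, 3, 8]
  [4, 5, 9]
A^⊗3 =
  [12, 10, 8]
  [14, 9, 13]
  [10, 11, 12]

Each entry (A^⊗3)_ij equals the minimum over all length-3 walks i = v_0 → v_1 → … → v_3 = j of Σ_t A[v_t][v_{t+1}]. For example, for (i, j) = (0, 2) we minimise over 9 possible intermediate vertex sequences; the minimum is 8, attained along the walk 0 → 2 → 0 → 2.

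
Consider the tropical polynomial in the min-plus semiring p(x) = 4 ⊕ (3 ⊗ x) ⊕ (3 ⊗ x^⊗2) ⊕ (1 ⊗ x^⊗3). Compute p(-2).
p(-2) = -5

A tropical monomial a ⊗ x^⊗i evaluates to a + i · x. Evaluating each term at x = -2:
  Term 0 contributes 4 + 0 · -2 = 4
  Term 1 contributes 3 + 1 · -2 = 1
  Term 2 contributes 3 + 2 · -2 = -1
  Term 3 contributes 1 + 3 · -2 = -5
p(-2) = ⊕ of these = min[4, 1, -1, -5] = -5.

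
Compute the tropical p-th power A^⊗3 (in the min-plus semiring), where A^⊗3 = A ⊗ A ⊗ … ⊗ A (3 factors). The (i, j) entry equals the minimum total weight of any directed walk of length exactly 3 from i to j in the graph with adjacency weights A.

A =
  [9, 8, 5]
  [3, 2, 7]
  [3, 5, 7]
A^⊗3 =
  [13, 12, 13]
  [7, 6, 10]
  [10, 9, 13]

Each entry (A^⊗3)_ij equals the minimum over all length-3 walks i = v_0 → v_1 → … → v_3 = j of Σ_t A[v_t][v_{t+1}]. For example, for (i, j) = (0, 2) we minimise over 9 possible intermediate vertex sequences; the minimum is 13, attained along the walk 0 → 2 → 0 → 2.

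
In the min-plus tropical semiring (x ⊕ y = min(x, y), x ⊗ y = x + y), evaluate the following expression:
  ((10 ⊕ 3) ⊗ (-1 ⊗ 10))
((10 ⊕ 3) ⊗ (-1 ⊗ 10)) = 12

Expand innermost to outermost. Recall ⊕ takes the minimum of its arguments and ⊗ takes their sum. Working out the expression ((10 ⊕ 3) ⊗ (-1 ⊗ 10)) gives 12.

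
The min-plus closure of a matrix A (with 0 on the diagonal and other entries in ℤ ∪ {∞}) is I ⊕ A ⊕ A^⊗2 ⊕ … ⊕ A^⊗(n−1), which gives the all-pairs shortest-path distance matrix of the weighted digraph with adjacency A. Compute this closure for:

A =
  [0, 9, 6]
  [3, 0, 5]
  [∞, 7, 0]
Closure =
  [0, 9, 6]
  [3, 0, 5]
  [10, 7, 0]

This is the Floyd-Warshall all-pairs shortest-path computation. For each intermediate vertex k = 0, 1, …, 2, update dist[i][j] ← min(dist[i][j], dist[i][k] + dist[k][j]). The final matrix gives, for each (i, j), the minimum total weight of any directed path from i to j (possibly empty when i = j).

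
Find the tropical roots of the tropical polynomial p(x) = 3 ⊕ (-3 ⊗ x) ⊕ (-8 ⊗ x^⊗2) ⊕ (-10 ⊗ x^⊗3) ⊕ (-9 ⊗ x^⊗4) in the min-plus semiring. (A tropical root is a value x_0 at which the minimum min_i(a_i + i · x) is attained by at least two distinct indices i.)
Roots: {-1, 2, 5, 6}

Each tropical root is a break point of the lower envelope of the lines y = a_i + i · x (there are 5 lines, with slopes 0, 1, ..., 4). Only the lines that attain the minimum somewhere contribute to roots; other lines are dominated. Here the surviving (envelope) indices are i = 4, i = 3, i = 2, i = 1, i = 0.
Intersections between consecutive envelope lines give the roots: for adjacent envelope indices i < j the intersection is x = (a_i − a_j) / (j − i). Reading off the sorted break points: {-1, 2, 5, 6}.
Verification: at each break x_0, at least two indices attain the minimum of min_i(a_i + i · x_0).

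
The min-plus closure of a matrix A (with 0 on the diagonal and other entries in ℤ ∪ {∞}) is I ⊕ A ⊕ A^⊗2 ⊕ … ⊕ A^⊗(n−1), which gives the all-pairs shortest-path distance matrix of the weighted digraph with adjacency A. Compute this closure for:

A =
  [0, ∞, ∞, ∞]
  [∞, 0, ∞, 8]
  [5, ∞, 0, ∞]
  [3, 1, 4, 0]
Closure =
  [0, ∞, ∞, ∞]
  [11, 0, 12, 8]
  [5, ∞, 0, ∞]
  [3, 1, 4, 0]

This is the Floyd-Warshall all-pairs shortest-path computation. For each intermediate vertex k = 0, 1, …, 3, update dist[i][j] ← min(dist[i][j], dist[i][k] + dist[k][j]). The final matrix gives, for each (i, j), the minimum total weight of any directed path from i to j (possibly empty when i = j).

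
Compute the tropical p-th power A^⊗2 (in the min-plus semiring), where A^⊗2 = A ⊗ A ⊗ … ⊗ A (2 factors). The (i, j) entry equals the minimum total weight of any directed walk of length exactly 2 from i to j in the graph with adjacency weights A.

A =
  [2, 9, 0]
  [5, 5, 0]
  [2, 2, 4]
A^⊗2 =
  [2, 2, 2]
  [2, 2, 4]
  [4, 6, 2]

Each entry (A^⊗2)_ij equals the minimum over all length-2 walks i = v_0 → v_1 → … → v_2 = j of Σ_t A[v_t][v_{t+1}]. For example, for (i, j) = (0, 2) we minimise over 3 possible intermediate vertex sequences; the minimum is 2, attained along the walk 0 → 0 → 2.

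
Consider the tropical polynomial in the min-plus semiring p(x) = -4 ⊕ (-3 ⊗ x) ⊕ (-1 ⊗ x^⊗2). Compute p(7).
p(7) = -4

A tropical monomial a ⊗ x^⊗i evaluates to a + i · x. Evaluating each term at x = 7:
  Term 0 contributes -4 + 0 · 7 = -4
  Term 1 contributes -3 + 1 · 7 = 4
  Term 2 contributes -1 + 2 · 7 = 13
p(7) = ⊕ of these = min[-4, 4, 13] = -4.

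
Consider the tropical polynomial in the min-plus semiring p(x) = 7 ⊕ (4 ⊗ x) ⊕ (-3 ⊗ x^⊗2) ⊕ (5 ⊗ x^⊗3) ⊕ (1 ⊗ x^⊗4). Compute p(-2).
p(-2) = -7

A tropical monomial a ⊗ x^⊗i evaluates to a + i · x. Evaluating each term at x = -2:
  Term 0 contributes 7 + 0 · -2 = 7
  Term 1 contributes 4 + 1 · -2 = 2
  Term 2 contributes -3 + 2 · -2 = -7
  Term 3 contributes 5 + 3 · -2 = -1
  Term 4 contributes 1 + 4 · -2 = -7
p(-2) = ⊕ of these = min[7, 2, -7, -1, -7] = -7.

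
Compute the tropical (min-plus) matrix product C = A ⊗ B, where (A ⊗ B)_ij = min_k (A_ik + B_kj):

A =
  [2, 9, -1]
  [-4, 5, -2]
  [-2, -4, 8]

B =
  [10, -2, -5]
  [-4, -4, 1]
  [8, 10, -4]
A ⊗ B =
  [5, 0, -5]
  [1, -6, -9]
  [-8, -8, -7]

Apply the min-plus product entry-by-entry:
  C[0][0] = min over k of (A[0][0] + B[0][0] = 2 + 10 = 12, A[0][1] + B[1][0] = 9 + -4 = 5, A[0][2] + B[2][0] = -1 + 8 = 7) = 5 (attained at k = 1)
  C[0][1] = min over k of (A[0][0] + B[0][1] = 2 + -2 = 0, A[0][1] + B[1][1] = 9 + -4 = 5, A[0][2] + B[2][1] = -1 + 10 = 9) = 0 (attained at k = 0)
  C[0][2] = min over k of (A[0][0] + B[0][2] = 2 + -5 = -3, A[0][1] + B[1][2] = 9 + 1 = 10, A[0][2] + B[2][2] = -1 + -4 = -5) = -5 (attained at k = 2)
  C[1][0] = min over k of (A[1][0] + B[0][0] = -4 + 10 = 6, A[1][1] + B[1][0] = 5 + -4 = 1, A[1][2] + B[2][0] = -2 + 8 = 6) = 1 (attained at k = 1)
  C[1][1] = min over k of (A[1][0] + B[0][1] = -4 + -2 = -6, A[1][1] + B[1][1] = 5 + -4 = 1, A[1][2] + B[2][1] = -2 + 10 = 8) = -6 (attained at k = 0)
  C[1][2] = min over k of (A[1][0] + B[0][2] = -4 + -5 = -9, A[1][1] + B[1][2] = 5 + 1 = 6, A[1][2] + B[2][2] = -2 + -4 = -6) = -9 (attained at k = 0)
  C[2][0] = min over k of (A[2][0] + B[0][0] = -2 + 10 = 8, A[2][1] + B[1][0] = -4 + -4 = -8, A[2][2] + B[2][0] = 8 + 8 = 16) = -8 (attained at k = 1)
  C[2][1] = min over k of (A[2][0] + B[0][1] = -2 + -2 = -4, A[2][1] + B[1][1] = -4 + -4 = -8, A[2][2] + B[2][1] = 8 + 10 = 18) = -8 (attained at k = 1)
  C[2][2] = min over k of (A[2][0] + B[0][2] = -2 + -5 = -7, A[2][1] + B[1][2] = -4 + 1 = -3, A[2][2] + B[2][2] = 8 + -4 = 4) = -7 (attained at k = 0)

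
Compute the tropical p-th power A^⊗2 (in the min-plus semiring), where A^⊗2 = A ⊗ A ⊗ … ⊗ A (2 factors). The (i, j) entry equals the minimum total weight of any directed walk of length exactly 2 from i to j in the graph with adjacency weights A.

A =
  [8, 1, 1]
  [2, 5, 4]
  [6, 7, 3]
A^⊗2 =
  [3, 6, 4]
  [7, 3, 3]
  [9, 7, 6]

Each entry (A^⊗2)_ij equals the minimum over all length-2 walks i = v_0 → v_1 → … → v_2 = j of Σ_t A[v_t][v_{t+1}]. For example, for (i, j) = (0, 2) we minimise over 3 possible intermediate vertex sequences; the minimum is 4, attained along the walk 0 → 2 → 2.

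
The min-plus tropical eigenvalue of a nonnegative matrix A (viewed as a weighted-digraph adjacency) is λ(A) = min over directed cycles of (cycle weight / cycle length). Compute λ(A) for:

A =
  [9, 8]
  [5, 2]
λ(A) = 2

Enumerate directed cycles and compute their means (weight / length). Sample:
  cycle 0 → 0: weight = 9, length = 1, mean = 9/1 ≈ 9.000
  cycle 1 → 1: weight = 2, length = 1, mean = 2/1 ≈ 2.000
  cycle 0 → 1 → 0: weight = 13, length = 2, mean = 13/2 ≈ 6.500
  cycle 1 → 0 → 1: weight = 13, length = 2, mean = 13/2 ≈ 6.500
Minimum mean = 2.000, attained e.g. along the cycle 1 → 1 with weight 2 and length 1. So λ(A) = 2/1 = 2.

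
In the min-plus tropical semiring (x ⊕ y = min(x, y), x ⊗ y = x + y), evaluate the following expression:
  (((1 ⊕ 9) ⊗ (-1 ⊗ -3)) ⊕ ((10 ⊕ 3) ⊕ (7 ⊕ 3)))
(((1 ⊕ 9) ⊗ (-1 ⊗ -3)) ⊕ ((10 ⊕ 3) ⊕ (7 ⊕ 3))) = -3

Expand innermost to outermost. Recall ⊕ takes the minimum of its arguments and ⊗ takes their sum. Working out the expression (((1 ⊕ 9) ⊗ (-1 ⊗ -3)) ⊕ ((10 ⊕ 3) ⊕ (7 ⊕ 3))) gives -3.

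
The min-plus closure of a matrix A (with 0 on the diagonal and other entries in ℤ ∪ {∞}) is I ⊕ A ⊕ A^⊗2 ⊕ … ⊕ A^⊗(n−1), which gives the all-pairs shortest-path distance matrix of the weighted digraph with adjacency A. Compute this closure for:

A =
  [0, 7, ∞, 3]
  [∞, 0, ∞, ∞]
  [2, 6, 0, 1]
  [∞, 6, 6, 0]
Closure =
  [0, 7, 9, 3]
  [∞, 0, ∞, ∞]
  [2, 6, 0, 1]
  [8, 6, 6, 0]

This is the Floyd-Warshall all-pairs shortest-path computation. For each intermediate vertex k = 0, 1, …, 3, update dist[i][j] ← min(dist[i][j], dist[i][k] + dist[k][j]). The final matrix gives, for each (i, j), the minimum total weight of any directed path from i to j (possibly empty when i = j).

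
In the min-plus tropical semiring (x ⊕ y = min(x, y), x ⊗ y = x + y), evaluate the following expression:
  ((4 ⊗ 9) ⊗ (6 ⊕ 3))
((4 ⊗ 9) ⊗ (6 ⊕ 3)) = 16

Expand innermost to outermost. Recall ⊕ takes the minimum of its arguments and ⊗ takes their sum. Working out the expression ((4 ⊗ 9) ⊗ (6 ⊕ 3)) gives 16.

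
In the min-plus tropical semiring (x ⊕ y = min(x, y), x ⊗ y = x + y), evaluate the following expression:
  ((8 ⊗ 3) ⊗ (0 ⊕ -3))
((8 ⊗ 3) ⊗ (0 ⊕ -3)) = 8

Expand innermost to outermost. Recall ⊕ takes the minimum of its arguments and ⊗ takes their sum. Working out the expression ((8 ⊗ 3) ⊗ (0 ⊕ -3)) gives 8.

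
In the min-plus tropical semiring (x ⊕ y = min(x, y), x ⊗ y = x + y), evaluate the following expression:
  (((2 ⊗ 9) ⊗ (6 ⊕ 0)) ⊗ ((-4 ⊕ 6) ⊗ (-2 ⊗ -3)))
(((2 ⊗ 9) ⊗ (6 ⊕ 0)) ⊗ ((-4 ⊕ 6) ⊗ (-2 ⊗ -3))) = 2

Expand innermost to outermost. Recall ⊕ takes the minimum of its arguments and ⊗ takes their sum. Working out the expression (((2 ⊗ 9) ⊗ (6 ⊕ 0)) ⊗ ((-4 ⊕ 6) ⊗ (-2 ⊗ -3))) gives 2.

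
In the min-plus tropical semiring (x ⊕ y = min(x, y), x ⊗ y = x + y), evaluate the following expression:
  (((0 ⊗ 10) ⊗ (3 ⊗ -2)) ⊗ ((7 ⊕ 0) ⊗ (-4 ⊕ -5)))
(((0 ⊗ 10) ⊗ (3 ⊗ -2)) ⊗ ((7 ⊕ 0) ⊗ (-4 ⊕ -5))) = 6

Expand innermost to outermost. Recall ⊕ takes the minimum of its arguments and ⊗ takes their sum. Working out the expression (((0 ⊗ 10) ⊗ (3 ⊗ -2)) ⊗ ((7 ⊕ 0) ⊗ (-4 ⊕ -5))) gives 6.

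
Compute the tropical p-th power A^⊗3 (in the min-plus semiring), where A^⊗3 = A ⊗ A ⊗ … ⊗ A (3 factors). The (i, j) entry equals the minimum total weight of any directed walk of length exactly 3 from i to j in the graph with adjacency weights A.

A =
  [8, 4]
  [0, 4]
A^⊗3 =
  [8, 8]
  [4, 8]

Each entry (A^⊗3)_ij equals the minimum over all length-3 walks i = v_0 → v_1 → … → v_3 = j of Σ_t A[v_t][v_{t+1}]. For example, for (i, j) = (0, 1) we minimise over 4 possible intermediate vertex sequences; the minimum is 8, attained along the walk 0 → 1 → 0 → 1.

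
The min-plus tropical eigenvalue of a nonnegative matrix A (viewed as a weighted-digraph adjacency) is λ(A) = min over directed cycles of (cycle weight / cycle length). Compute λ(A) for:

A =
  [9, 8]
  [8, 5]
λ(A) = 5

Enumerate directed cycles and compute their means (weight / length). Sample:
  cycle 0 → 0: weight = 9, length = 1, mean = 9/1 ≈ 9.000
  cycle 1 → 1: weight = 5, length = 1, mean = 5/1 ≈ 5.000
  cycle 0 → 1 → 0: weight = 16, length = 2, mean = 16/2 ≈ 8.000
  cycle 1 → 0 → 1: weight = 16, length = 2, mean = 16/2 ≈ 8.000
Minimum mean = 5.000, attained e.g. along the cycle 1 → 1 with weight 5 and length 1. So λ(A) = 5/1 = 5.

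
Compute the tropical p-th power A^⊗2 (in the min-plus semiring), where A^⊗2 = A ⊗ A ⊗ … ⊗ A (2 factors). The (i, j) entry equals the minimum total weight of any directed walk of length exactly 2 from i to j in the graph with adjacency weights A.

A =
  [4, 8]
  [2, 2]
A^⊗2 =
  [8, 10]
  [4, 4]

Each entry (A^⊗2)_ij equals the minimum over all length-2 walks i = v_0 → v_1 → … → v_2 = j of Σ_t A[v_t][v_{t+1}]. For example, for (i, j) = (0, 1) we minimise over 2 possible intermediate vertex sequences; the minimum is 10, attained along the walk 0 → 1 → 1.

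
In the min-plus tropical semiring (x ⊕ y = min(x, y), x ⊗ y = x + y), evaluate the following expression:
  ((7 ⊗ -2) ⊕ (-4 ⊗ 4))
((7 ⊗ -2) ⊕ (-4 ⊗ 4)) = 0

Expand innermost to outermost. Recall ⊕ takes the minimum of its arguments and ⊗ takes their sum. Working out the expression ((7 ⊗ -2) ⊕ (-4 ⊗ 4)) gives 0.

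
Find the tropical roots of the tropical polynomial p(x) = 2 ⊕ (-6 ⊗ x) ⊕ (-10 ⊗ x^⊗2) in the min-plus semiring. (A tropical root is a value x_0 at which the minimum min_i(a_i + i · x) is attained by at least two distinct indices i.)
Roots: {4, 8}

Each tropical root is a break point of the lower envelope of the lines y = a_i + i · x (there are 3 lines, with slopes 0, 1, ..., 2). Only the lines that attain the minimum somewhere contribute to roots; other lines are dominated. Here the surviving (envelope) indices are i = 2, i = 1, i = 0.
Intersections between consecutive envelope lines give the roots: for adjacent envelope indices i < j the intersection is x = (a_i − a_j) / (j − i). Reading off the sorted break points: {4, 8}.
Verification: at each break x_0, at least two indices attain the minimum of min_i(a_i + i · x_0).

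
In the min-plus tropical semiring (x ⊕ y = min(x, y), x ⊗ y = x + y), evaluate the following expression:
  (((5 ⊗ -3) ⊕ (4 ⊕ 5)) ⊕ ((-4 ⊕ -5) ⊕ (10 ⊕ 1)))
(((5 ⊗ -3) ⊕ (4 ⊕ 5)) ⊕ ((-4 ⊕ -5) ⊕ (10 ⊕ 1))) = -5

Expand innermost to outermost. Recall ⊕ takes the minimum of its arguments and ⊗ takes their sum. Working out the expression (((5 ⊗ -3) ⊕ (4 ⊕ 5)) ⊕ ((-4 ⊕ -5) ⊕ (10 ⊕ 1))) gives -5.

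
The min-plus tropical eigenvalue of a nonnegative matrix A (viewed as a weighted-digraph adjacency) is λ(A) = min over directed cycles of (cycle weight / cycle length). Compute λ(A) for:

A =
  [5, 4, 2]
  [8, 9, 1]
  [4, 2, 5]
λ(A) = 3/2

Enumerate directed cycles and compute their means (weight / length). Sample:
  cycle 0 → 0: weight = 5, length = 1, mean = 5/1 ≈ 5.000
  cycle 1 → 1: weight = 9, length = 1, mean = 9/1 ≈ 9.000
  cycle 2 → 2: weight = 5, length = 1, mean = 5/1 ≈ 5.000
  cycle 0 → 1 → 0: weight = 12, length = 2, mean = 12/2 ≈ 6.000
  cycle 0 → 2 → 0: weight = 6, length = 2, mean = 6/2 ≈ 3.000
  cycle 1 → 0 → 1: weight = 12, length = 2, mean = 12/2 ≈ 6.000
Minimum mean = 1.500, attained e.g. along the cycle 1 → 2 → 1 with weight 3 and length 2. So λ(A) = 3/2 = 3/2.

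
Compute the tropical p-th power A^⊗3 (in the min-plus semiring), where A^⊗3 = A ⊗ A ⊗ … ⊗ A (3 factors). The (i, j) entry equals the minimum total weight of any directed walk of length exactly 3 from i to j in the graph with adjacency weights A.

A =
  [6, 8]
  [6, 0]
A^⊗3 =
  [14, 8]
  [6, 0]

Each entry (A^⊗3)_ij equals the minimum over all length-3 walks i = v_0 → v_1 → … → v_3 = j of Σ_t A[v_t][v_{t+1}]. For example, for (i, j) = (0, 1) we minimise over 4 possible intermediate vertex sequences; the minimum is 8, attained along the walk 0 → 1 → 1 → 1.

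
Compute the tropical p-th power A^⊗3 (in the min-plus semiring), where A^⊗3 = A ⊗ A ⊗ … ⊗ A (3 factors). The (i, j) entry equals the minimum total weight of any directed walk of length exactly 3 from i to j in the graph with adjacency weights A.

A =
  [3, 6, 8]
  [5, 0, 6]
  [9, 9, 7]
A^⊗3 =
  [9, 6, 12]
  [5, 0, 6]
  [14, 9, 15]

Each entry (A^⊗3)_ij equals the minimum over all length-3 walks i = v_0 → v_1 → … → v_3 = j of Σ_t A[v_t][v_{t+1}]. For example, for (i, j) = (0, 2) we minimise over 9 possible intermediate vertex sequences; the minimum is 12, attained along the walk 0 → 1 → 1 → 2.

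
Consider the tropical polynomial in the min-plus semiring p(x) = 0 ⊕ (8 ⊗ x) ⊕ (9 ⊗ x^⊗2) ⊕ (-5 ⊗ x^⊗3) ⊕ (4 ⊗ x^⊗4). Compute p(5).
p(5) = 0

A tropical monomial a ⊗ x^⊗i evaluates to a + i · x. Evaluating each term at x = 5:
  Term 0 contributes 0 + 0 · 5 = 0
  Term 1 contributes 8 + 1 · 5 = 13
  Term 2 contributes 9 + 2 · 5 = 19
  Term 3 contributes -5 + 3 · 5 = 10
  Term 4 contributes 4 + 4 · 5 = 24
p(5) = ⊕ of these = min[0, 13, 19, 10, 24] = 0.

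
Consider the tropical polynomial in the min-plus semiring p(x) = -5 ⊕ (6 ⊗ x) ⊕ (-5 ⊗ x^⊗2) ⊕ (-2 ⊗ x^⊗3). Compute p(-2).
p(-2) = -9

A tropical monomial a ⊗ x^⊗i evaluates to a + i · x. Evaluating each term at x = -2:
  Term 0 contributes -5 + 0 · -2 = -5
  Term 1 contributes 6 + 1 · -2 = 4
  Term 2 contributes -5 + 2 · -2 = -9
  Term 3 contributes -2 + 3 · -2 = -8
p(-2) = ⊕ of these = min[-5, 4, -9, -8] = -9.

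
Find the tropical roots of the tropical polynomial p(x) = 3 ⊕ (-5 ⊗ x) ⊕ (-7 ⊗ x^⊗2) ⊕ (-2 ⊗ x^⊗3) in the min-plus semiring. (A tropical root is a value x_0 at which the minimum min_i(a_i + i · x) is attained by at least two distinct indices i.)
Roots: {-5, 2, 8}

Each tropical root is a break point of the lower envelope of the lines y = a_i + i · x (there are 4 lines, with slopes 0, 1, ..., 3). Only the lines that attain the minimum somewhere contribute to roots; other lines are dominated. Here the surviving (envelope) indices are i = 3, i = 2, i = 1, i = 0.
Intersections between consecutive envelope lines give the roots: for adjacent envelope indices i < j the intersection is x = (a_i − a_j) / (j − i). Reading off the sorted break points: {-5, 2, 8}.
Verification: at each break x_0, at least two indices attain the minimum of min_i(a_i + i · x_0).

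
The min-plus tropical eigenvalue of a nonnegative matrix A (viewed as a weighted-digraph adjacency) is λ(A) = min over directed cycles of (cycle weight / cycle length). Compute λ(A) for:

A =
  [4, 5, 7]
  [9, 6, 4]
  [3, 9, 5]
λ(A) = 4

Enumerate directed cycles and compute their means (weight / length). Sample:
  cycle 0 → 0: weight = 4, length = 1, mean = 4/1 ≈ 4.000
  cycle 1 → 1: weight = 6, length = 1, mean = 6/1 ≈ 6.000
  cycle 2 → 2: weight = 5, length = 1, mean = 5/1 ≈ 5.000
  cycle 0 → 1 → 0: weight = 14, length = 2, mean = 14/2 ≈ 7.000
  cycle 0 → 2 → 0: weight = 10, length = 2, mean = 10/2 ≈ 5.000
  cycle 1 → 0 → 1: weight = 14, length = 2, mean = 14/2 ≈ 7.000
Minimum mean = 4.000, attained e.g. along the cycle 0 → 0 with weight 4 and length 1. So λ(A) = 4/1 = 4.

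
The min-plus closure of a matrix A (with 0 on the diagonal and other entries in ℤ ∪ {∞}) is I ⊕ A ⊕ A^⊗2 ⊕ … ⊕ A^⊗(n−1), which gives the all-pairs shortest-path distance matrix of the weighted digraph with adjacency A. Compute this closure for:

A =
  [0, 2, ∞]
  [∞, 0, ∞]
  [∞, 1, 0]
Closure =
  [0, 2, ∞]
  [∞, 0, ∞]
  [∞, 1, 0]

This is the Floyd-Warshall all-pairs shortest-path computation. For each intermediate vertex k = 0, 1, …, 2, update dist[i][j] ← min(dist[i][j], dist[i][k] + dist[k][j]). The final matrix gives, for each (i, j), the minimum total weight of any directed path from i to j (possibly empty when i = j).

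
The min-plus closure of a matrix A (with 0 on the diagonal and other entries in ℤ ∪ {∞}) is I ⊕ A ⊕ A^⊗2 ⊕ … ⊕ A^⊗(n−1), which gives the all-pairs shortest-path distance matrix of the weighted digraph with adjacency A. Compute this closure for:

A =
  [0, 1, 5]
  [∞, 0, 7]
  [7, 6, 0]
Closure =
  [0, 1, 5]
  [14, 0, 7]
  [7, 6, 0]

This is the Floyd-Warshall all-pairs shortest-path computation. For each intermediate vertex k = 0, 1, …, 2, update dist[i][j] ← min(dist[i][j], dist[i][k] + dist[k][j]). The final matrix gives, for each (i, j), the minimum total weight of any directed path from i to j (possibly empty when i = j).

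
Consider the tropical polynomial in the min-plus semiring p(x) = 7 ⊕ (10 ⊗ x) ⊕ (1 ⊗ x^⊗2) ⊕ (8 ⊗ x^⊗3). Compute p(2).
p(2) = 5

A tropical monomial a ⊗ x^⊗i evaluates to a + i · x. Evaluating each term at x = 2:
  Term 0 contributes 7 + 0 · 2 = 7
  Term 1 contributes 10 + 1 · 2 = 12
  Term 2 contributes 1 + 2 · 2 = 5
  Term 3 contributes 8 + 3 · 2 = 14
p(2) = ⊕ of these = min[7, 12, 5, 14] = 5.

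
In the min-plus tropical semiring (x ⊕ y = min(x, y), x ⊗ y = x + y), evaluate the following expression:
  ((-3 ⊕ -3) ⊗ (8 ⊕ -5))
((-3 ⊕ -3) ⊗ (8 ⊕ -5)) = -8

Expand innermost to outermost. Recall ⊕ takes the minimum of its arguments and ⊗ takes their sum. Working out the expression ((-3 ⊕ -3) ⊗ (8 ⊕ -5)) gives -8.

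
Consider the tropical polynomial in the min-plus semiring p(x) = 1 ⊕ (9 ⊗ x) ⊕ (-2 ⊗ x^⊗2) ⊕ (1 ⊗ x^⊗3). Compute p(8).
p(8) = 1

A tropical monomial a ⊗ x^⊗i evaluates to a + i · x. Evaluating each term at x = 8:
  Term 0 contributes 1 + 0 · 8 = 1
  Term 1 contributes 9 + 1 · 8 = 17
  Term 2 contributes -2 + 2 · 8 = 14
  Term 3 contributes 1 + 3 · 8 = 25
p(8) = ⊕ of these = min[1, 17, 14, 25] = 1.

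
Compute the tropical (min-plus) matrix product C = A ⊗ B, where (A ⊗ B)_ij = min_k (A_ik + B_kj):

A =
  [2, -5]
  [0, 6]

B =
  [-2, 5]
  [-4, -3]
A ⊗ B =
  [-9, -8]
  [-2, 3]

Apply the min-plus product entry-by-entry:
  C[0][0] = min over k of (A[0][0] + B[0][0] = 2 + -2 = 0, A[0][1] + B[1][0] = -5 + -4 = -9) = -9 (attained at k = 1)
  C[0][1] = min over k of (A[0][0] + B[0][1] = 2 + 5 = 7, A[0][1] + B[1][1] = -5 + -3 = -8) = -8 (attained at k = 1)
  C[1][0] = min over k of (A[1][0] + B[0][0] = 0 + -2 = -2, A[1][1] + B[1][0] = 6 + -4 = 2) = -2 (attained at k = 0)
  C[1][1] = min over k of (A[1][0] + B[0][1] = 0 + 5 = 5, A[1][1] + B[1][1] = 6 + -3 = 3) = 3 (attained at k = 1)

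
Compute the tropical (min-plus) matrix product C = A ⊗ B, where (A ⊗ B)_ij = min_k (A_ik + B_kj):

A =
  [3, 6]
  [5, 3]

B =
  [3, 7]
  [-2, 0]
A ⊗ B =
  [4, 6]
  [1, 3]

Apply the min-plus product entry-by-entry:
  C[0][0] = min over k of (A[0][0] + B[0][0] = 3 + 3 = 6, A[0][1] + B[1][0] = 6 + -2 = 4) = 4 (attained at k = 1)
  C[0][1] = min over k of (A[0][0] + B[0][1] = 3 + 7 = 10, A[0][1] + B[1][1] = 6 + 0 = 6) = 6 (attained at k = 1)
  C[1][0] = min over k of (A[1][0] + B[0][0] = 5 + 3 = 8, A[1][1] + B[1][0] = 3 + -2 = 1) = 1 (attained at k = 1)
  C[1][1] = min over k of (A[1][0] + B[0][1] = 5 + 7 = 12, A[1][1] + B[1][1] = 3 + 0 = 3) = 3 (attained at k = 1)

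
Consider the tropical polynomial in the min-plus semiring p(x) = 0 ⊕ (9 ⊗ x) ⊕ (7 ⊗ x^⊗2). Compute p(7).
p(7) = 0

A tropical monomial a ⊗ x^⊗i evaluates to a + i · x. Evaluating each term at x = 7:
  Term 0 contributes 0 + 0 · 7 = 0
  Term 1 contributes 9 + 1 · 7 = 16
  Term 2 contributes 7 + 2 · 7 = 21
p(7) = ⊕ of these = min[0, 16, 21] = 0.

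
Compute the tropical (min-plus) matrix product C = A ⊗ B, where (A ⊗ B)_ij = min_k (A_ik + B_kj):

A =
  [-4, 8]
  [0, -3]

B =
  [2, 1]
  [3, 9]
A ⊗ B =
  [-2, -3]
  [0, 1]

Apply the min-plus product entry-by-entry:
  C[0][0] = min over k of (A[0][0] + B[0][0] = -4 + 2 = -2, A[0][1] + B[1][0] = 8 + 3 = 11) = -2 (attained at k = 0)
  C[0][1] = min over k of (A[0][0] + B[0][1] = -4 + 1 = -3, A[0][1] + B[1][1] = 8 + 9 = 17) = -3 (attained at k = 0)
  C[1][0] = min over k of (A[1][0] + B[0][0] = 0 + 2 = 2, A[1][1] + B[1][0] = -3 + 3 = 0) = 0 (attained at k = 1)
  C[1][1] = min over k of (A[1][0] + B[0][1] = 0 + 1 = 1, A[1][1] + B[1][1] = -3 + 9 = 6) = 1 (attained at k = 0)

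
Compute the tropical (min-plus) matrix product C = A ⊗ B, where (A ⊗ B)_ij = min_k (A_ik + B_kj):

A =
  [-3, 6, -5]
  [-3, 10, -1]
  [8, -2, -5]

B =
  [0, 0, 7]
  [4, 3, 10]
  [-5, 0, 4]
A ⊗ B =
  [-10, -5, -1]
  [-6, -3, 3]
  [-10, -5, -1]

Apply the min-plus product entry-by-entry:
  C[0][0] = min over k of (A[0][0] + B[0][0] = -3 + 0 = -3, A[0][1] + B[1][0] = 6 + 4 = 10, A[0][2] + B[2][0] = -5 + -5 = -10) = -10 (attained at k = 2)
  C[0][1] = min over k of (A[0][0] + B[0][1] = -3 + 0 = -3, A[0][1] + B[1][1] = 6 + 3 = 9, A[0][2] + B[2][1] = -5 + 0 = -5) = -5 (attained at k = 2)
  C[0][2] = min over k of (A[0][0] + B[0][2] = -3 + 7 = 4, A[0][1] + B[1][2] = 6 + 10 = 16, A[0][2] + B[2][2] = -5 + 4 = -1) = -1 (attained at k = 2)
  C[1][0] = min over k of (A[1][0] + B[0][0] = -3 + 0 = -3, A[1][1] + B[1][0] = 10 + 4 = 14, A[1][2] + B[2][0] = -1 + -5 = -6) = -6 (attained at k = 2)
  C[1][1] = min over k of (A[1][0] + B[0][1] = -3 + 0 = -3, A[1][1] + B[1][1] = 10 + 3 = 13, A[1][2] + B[2][1] = -1 + 0 = -1) = -3 (attained at k = 0)
  C[1][2] = min over k of (A[1][0] + B[0][2] = -3 + 7 = 4, A[1][1] + B[1][2] = 10 + 10 = 20, A[1][2] + B[2][2] = -1 + 4 = 3) = 3 (attained at k = 2)
  C[2][0] = min over k of (A[2][0] + B[0][0] = 8 + 0 = 8, A[2][1] + B[1][0] = -2 + 4 = 2, A[2][2] + B[2][0] = -5 + -5 = -10) = -10 (attained at k = 2)
  C[2][1] = min over k of (A[2][0] + B[0][1] = 8 + 0 = 8, A[2][1] + B[1][1] = -2 + 3 = 1, A[2][2] + B[2][1] = -5 + 0 = -5) = -5 (attained at k = 2)
  C[2][2] = min over k of (A[2][0] + B[0][2] = 8 + 7 = 15, A[2][1] + B[1][2] = -2 + 10 = 8, A[2][2] + B[2][2] = -5 + 4 = -1) = -1 (attained at k = 2)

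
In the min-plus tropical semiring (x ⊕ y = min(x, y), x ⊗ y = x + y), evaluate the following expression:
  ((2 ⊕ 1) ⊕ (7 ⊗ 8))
((2 ⊕ 1) ⊕ (7 ⊗ 8)) = 1

Expand innermost to outermost. Recall ⊕ takes the minimum of its arguments and ⊗ takes their sum. Working out the expression ((2 ⊕ 1) ⊕ (7 ⊗ 8)) gives 1.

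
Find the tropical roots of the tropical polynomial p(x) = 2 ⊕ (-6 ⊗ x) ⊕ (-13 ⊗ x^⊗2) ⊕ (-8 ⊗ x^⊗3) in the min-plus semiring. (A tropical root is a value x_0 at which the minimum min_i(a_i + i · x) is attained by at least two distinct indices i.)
Roots: {-5, 7, 8}

Each tropical root is a break point of the lower envelope of the lines y = a_i + i · x (there are 4 lines, with slopes 0, 1, ..., 3). Only the lines that attain the minimum somewhere contribute to roots; other lines are dominated. Here the surviving (envelope) indices are i = 3, i = 2, i = 1, i = 0.
Intersections between consecutive envelope lines give the roots: for adjacent envelope indices i < j the intersection is x = (a_i − a_j) / (j − i). Reading off the sorted break points: {-5, 7, 8}.
Verification: at each break x_0, at least two indices attain the minimum of min_i(a_i + i · x_0).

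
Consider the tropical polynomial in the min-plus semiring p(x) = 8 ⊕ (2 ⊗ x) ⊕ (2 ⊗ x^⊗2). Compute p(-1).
p(-1) = 0

A tropical monomial a ⊗ x^⊗i evaluates to a + i · x. Evaluating each term at x = -1:
  Term 0 contributes 8 + 0 · -1 = 8
  Term 1 contributes 2 + 1 · -1 = 1
  Term 2 contributes 2 + 2 · -1 = 0
p(-1) = ⊕ of these = min[8, 1, 0] = 0.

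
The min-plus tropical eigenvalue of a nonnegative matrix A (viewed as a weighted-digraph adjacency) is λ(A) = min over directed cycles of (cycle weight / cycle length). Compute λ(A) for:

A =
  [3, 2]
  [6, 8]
λ(A) = 3

Enumerate directed cycles and compute their means (weight / length). Sample:
  cycle 0 → 0: weight = 3, length = 1, mean = 3/1 ≈ 3.000
  cycle 1 → 1: weight = 8, length = 1, mean = 8/1 ≈ 8.000
  cycle 0 → 1 → 0: weight = 8, length = 2, mean = 8/2 ≈ 4.000
  cycle 1 → 0 → 1: weight = 8, length = 2, mean = 8/2 ≈ 4.000
Minimum mean = 3.000, attained e.g. along the cycle 0 → 0 with weight 3 and length 1. So λ(A) = 3/1 = 3.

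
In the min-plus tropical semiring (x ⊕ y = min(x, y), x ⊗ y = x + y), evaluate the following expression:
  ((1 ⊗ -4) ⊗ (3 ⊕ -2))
((1 ⊗ -4) ⊗ (3 ⊕ -2)) = -5

Expand innermost to outermost. Recall ⊕ takes the minimum of its arguments and ⊗ takes their sum. Working out the expression ((1 ⊗ -4) ⊗ (3 ⊕ -2)) gives -5.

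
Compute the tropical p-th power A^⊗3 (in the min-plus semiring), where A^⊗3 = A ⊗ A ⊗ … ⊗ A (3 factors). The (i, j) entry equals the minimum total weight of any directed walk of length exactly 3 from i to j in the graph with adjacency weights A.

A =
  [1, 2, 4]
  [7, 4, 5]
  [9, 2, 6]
A^⊗3 =
  [3, 4, 6]
  [9, 10, 12]
  [10, 9, 11]

Each entry (A^⊗3)_ij equals the minimum over all length-3 walks i = v_0 → v_1 → … → v_3 = j of Σ_t A[v_t][v_{t+1}]. For example, for (i, j) = (0, 2) we minimise over 9 possible intermediate vertex sequences; the minimum is 6, attained along the walk 0 → 0 → 0 → 2.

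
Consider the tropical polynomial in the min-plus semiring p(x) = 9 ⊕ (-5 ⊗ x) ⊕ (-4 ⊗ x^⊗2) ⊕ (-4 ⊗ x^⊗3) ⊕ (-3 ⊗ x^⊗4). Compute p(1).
p(1) = -4

A tropical monomial a ⊗ x^⊗i evaluates to a + i · x. Evaluating each term at x = 1:
  Term 0 contributes 9 + 0 · 1 = 9
  Term 1 contributes -5 + 1 · 1 = -4
  Term 2 contributes -4 + 2 · 1 = -2
  Term 3 contributes -4 + 3 · 1 = -1
  Term 4 contributes -3 + 4 · 1 = 1
p(1) = ⊕ of these = min[9, -4, -2, -1, 1] = -4.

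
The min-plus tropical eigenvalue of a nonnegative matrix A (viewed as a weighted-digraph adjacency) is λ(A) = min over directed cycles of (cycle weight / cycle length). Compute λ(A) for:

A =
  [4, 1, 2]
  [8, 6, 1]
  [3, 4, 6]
λ(A) = 5/3

Enumerate directed cycles and compute their means (weight / length). Sample:
  cycle 0 → 0: weight = 4, length = 1, mean = 4/1 ≈ 4.000
  cycle 1 → 1: weight = 6, length = 1, mean = 6/1 ≈ 6.000
  cycle 2 → 2: weight = 6, length = 1, mean = 6/1 ≈ 6.000
  cycle 0 → 1 → 0: weight = 9, length = 2, mean = 9/2 ≈ 4.500
  cycle 0 → 2 → 0: weight = 5, length = 2, mean = 5/2 ≈ 2.500
  cycle 1 → 0 → 1: weight = 9, length = 2, mean = 9/2 ≈ 4.500
Minimum mean = 1.667, attained e.g. along the cycle 0 → 1 → 2 → 0 with weight 5 and length 3. So λ(A) = 5/3 = 5/3.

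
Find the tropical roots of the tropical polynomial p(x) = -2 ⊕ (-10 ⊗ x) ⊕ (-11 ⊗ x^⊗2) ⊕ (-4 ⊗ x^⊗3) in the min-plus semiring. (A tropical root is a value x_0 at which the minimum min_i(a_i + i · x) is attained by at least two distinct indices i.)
Roots: {-7, 1, 8}

Each tropical root is a break point of the lower envelope of the lines y = a_i + i · x (there are 4 lines, with slopes 0, 1, ..., 3). Only the lines that attain the minimum somewhere contribute to roots; other lines are dominated. Here the surviving (envelope) indices are i = 3, i = 2, i = 1, i = 0.
Intersections between consecutive envelope lines give the roots: for adjacent envelope indices i < j the intersection is x = (a_i − a_j) / (j − i). Reading off the sorted break points: {-7, 1, 8}.
Verification: at each break x_0, at least two indices attain the minimum of min_i(a_i + i · x_0).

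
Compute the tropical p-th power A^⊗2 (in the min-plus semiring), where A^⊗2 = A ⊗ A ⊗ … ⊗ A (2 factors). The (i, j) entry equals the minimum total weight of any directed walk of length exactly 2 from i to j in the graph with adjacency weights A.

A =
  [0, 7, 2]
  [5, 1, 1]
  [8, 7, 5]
A^⊗2 =
  [0, 7, 2]
  [5, 2, 2]
  [8, 8, 8]

Each entry (A^⊗2)_ij equals the minimum over all length-2 walks i = v_0 → v_1 → … → v_2 = j of Σ_t A[v_t][v_{t+1}]. For example, for (i, j) = (0, 2) we minimise over 3 possible intermediate vertex sequences; the minimum is 2, attained along the walk 0 → 0 → 2.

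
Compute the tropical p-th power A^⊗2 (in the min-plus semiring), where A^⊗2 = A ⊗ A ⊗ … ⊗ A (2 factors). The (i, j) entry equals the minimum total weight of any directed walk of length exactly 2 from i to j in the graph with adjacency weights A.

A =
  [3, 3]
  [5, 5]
A^⊗2 =
  [6, 6]
  [8, 8]

Each entry (A^⊗2)_ij equals the minimum over all length-2 walks i = v_0 → v_1 → … → v_2 = j of Σ_t A[v_t][v_{t+1}]. For example, for (i, j) = (0, 1) we minimise over 2 possible intermediate vertex sequences; the minimum is 6, attained along the walk 0 → 0 → 1.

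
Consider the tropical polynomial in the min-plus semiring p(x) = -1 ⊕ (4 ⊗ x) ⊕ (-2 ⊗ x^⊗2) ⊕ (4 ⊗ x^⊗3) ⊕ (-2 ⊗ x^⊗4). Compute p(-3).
p(-3) = -14

A tropical monomial a ⊗ x^⊗i evaluates to a + i · x. Evaluating each term at x = -3:
  Term 0 contributes -1 + 0 · -3 = -1
  Term 1 contributes 4 + 1 · -3 = 1
  Term 2 contributes -2 + 2 · -3 = -8
  Term 3 contributes 4 + 3 · -3 = -5
  Term 4 contributes -2 + 4 · -3 = -14
p(-3) = ⊕ of these = min[-1, 1, -8, -5, -14] = -14.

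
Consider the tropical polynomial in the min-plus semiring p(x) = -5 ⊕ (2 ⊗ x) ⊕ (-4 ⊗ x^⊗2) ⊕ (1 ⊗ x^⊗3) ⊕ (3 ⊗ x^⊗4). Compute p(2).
p(2) = -5

A tropical monomial a ⊗ x^⊗i evaluates to a + i · x. Evaluating each term at x = 2:
  Term 0 contributes -5 + 0 · 2 = -5
  Term 1 contributes 2 + 1 · 2 = 4
  Term 2 contributes -4 + 2 · 2 = 0
  Term 3 contributes 1 + 3 · 2 = 7
  Term 4 contributes 3 + 4 · 2 = 11
p(2) = ⊕ of these = min[-5, 4, 0, 7, 11] = -5.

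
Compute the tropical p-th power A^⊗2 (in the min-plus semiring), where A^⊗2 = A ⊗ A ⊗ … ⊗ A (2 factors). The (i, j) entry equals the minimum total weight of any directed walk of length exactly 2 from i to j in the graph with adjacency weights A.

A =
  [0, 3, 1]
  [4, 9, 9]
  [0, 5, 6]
A^⊗2 =
  [0, 3, 1]
  [4, 7, 5]
  [0, 3, 1]

Each entry (A^⊗2)_ij equals the minimum over all length-2 walks i = v_0 → v_1 → … → v_2 = j of Σ_t A[v_t][v_{t+1}]. For example, for (i, j) = (0, 2) we minimise over 3 possible intermediate vertex sequences; the minimum is 1, attained along the walk 0 → 0 → 2.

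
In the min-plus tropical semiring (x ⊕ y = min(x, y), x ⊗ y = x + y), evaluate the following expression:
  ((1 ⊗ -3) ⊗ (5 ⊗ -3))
((1 ⊗ -3) ⊗ (5 ⊗ -3)) = 0

Expand innermost to outermost. Recall ⊕ takes the minimum of its arguments and ⊗ takes their sum. Working out the expression ((1 ⊗ -3) ⊗ (5 ⊗ -3)) gives 0.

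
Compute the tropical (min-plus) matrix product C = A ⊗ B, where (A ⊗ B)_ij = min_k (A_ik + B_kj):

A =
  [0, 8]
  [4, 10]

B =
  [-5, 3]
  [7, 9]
A ⊗ B =
  [-5, 3]
  [-1, 7]

Apply the min-plus product entry-by-entry:
  C[0][0] = min over k of (A[0][0] + B[0][0] = 0 + -5 = -5, A[0][1] + B[1][0] = 8 + 7 = 15) = -5 (attained at k = 0)
  C[0][1] = min over k of (A[0][0] + B[0][1] = 0 + 3 = 3, A[0][1] + B[1][1] = 8 + 9 = 17) = 3 (attained at k = 0)
  C[1][0] = min over k of (A[1][0] + B[0][0] = 4 + -5 = -1, A[1][1] + B[1][0] = 10 + 7 = 17) = -1 (attained at k = 0)
  C[1][1] = min over k of (A[1][0] + B[0][1] = 4 + 3 = 7, A[1][1] + B[1][1] = 10 + 9 = 19) = 7 (attained at k = 0)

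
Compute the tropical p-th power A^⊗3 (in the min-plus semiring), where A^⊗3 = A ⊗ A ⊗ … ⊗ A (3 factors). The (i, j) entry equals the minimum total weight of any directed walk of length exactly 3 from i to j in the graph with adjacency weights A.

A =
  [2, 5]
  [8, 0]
A^⊗3 =
  [6, 5]
  [8, 0]

Each entry (A^⊗3)_ij equals the minimum over all length-3 walks i = v_0 → v_1 → … → v_3 = j of Σ_t A[v_t][v_{t+1}]. For example, for (i, j) = (0, 1) we minimise over 4 possible intermediate vertex sequences; the minimum is 5, attained along the walk 0 → 1 → 1 → 1.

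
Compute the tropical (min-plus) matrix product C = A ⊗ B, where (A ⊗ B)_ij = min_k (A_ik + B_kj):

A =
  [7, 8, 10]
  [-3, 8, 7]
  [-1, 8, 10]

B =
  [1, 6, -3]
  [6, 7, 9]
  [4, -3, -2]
A ⊗ B =
  [8, 7, 4]
  [-2, 3, -6]
  [0, 5, -4]

Apply the min-plus product entry-by-entry:
  C[0][0] = min over k of (A[0][0] + B[0][0] = 7 + 1 = 8, A[0][1] + B[1][0] = 8 + 6 = 14, A[0][2] + B[2][0] = 10 + 4 = 14) = 8 (attained at k = 0)
  C[0][1] = min over k of (A[0][0] + B[0][1] = 7 + 6 = 13, A[0][1] + B[1][1] = 8 + 7 = 15, A[0][2] + B[2][1] = 10 + -3 = 7) = 7 (attained at k = 2)
  C[0][2] = min over k of (A[0][0] + B[0][2] = 7 + -3 = 4, A[0][1] + B[1][2] = 8 + 9 = 17, A[0][2] + B[2][2] = 10 + -2 = 8) = 4 (attained at k = 0)
  C[1][0] = min over k of (A[1][0] + B[0][0] = -3 + 1 = -2, A[1][1] + B[1][0] = 8 + 6 = 14, A[1][2] + B[2][0] = 7 + 4 = 11) = -2 (attained at k = 0)
  C[1][1] = min over k of (A[1][0] + B[0][1] = -3 + 6 = 3, A[1][1] + B[1][1] = 8 + 7 = 15, A[1][2] + B[2][1] = 7 + -3 = 4) = 3 (attained at k = 0)
  C[1][2] = min over k of (A[1][0] + B[0][2] = -3 + -3 = -6, A[1][1] + B[1][2] = 8 + 9 = 17, A[1][2] + B[2][2] = 7 + -2 = 5) = -6 (attained at k = 0)
  C[2][0] = min over k of (A[2][0] + B[0][0] = -1 + 1 = 0, A[2][1] + B[1][0] = 8 + 6 = 14, A[2][2] + B[2][0] = 10 + 4 = 14) = 0 (attained at k = 0)
  C[2][1] = min over k of (A[2][0] + B[0][1] = -1 + 6 = 5, A[2][1] + B[1][1] = 8 + 7 = 15, A[2][2] + B[2][1] = 10 + -3 = 7) = 5 (attained at k = 0)
  C[2][2] = min over k of (A[2][0] + B[0][2] = -1 + -3 = -4, A[2][1] + B[1][2] = 8 + 9 = 17, A[2][2] + B[2][2] = 10 + -2 = 8) = -4 (attained at k = 0)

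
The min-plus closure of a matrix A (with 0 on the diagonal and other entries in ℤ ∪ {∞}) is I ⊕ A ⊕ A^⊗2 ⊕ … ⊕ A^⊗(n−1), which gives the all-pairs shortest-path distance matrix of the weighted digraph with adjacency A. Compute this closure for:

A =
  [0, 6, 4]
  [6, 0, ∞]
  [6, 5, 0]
Closure =
  [0, 6, 4]
  [6, 0, 10]
  [6, 5, 0]

This is the Floyd-Warshall all-pairs shortest-path computation. For each intermediate vertex k = 0, 1, …, 2, update dist[i][j] ← min(dist[i][j], dist[i][k] + dist[k][j]). The final matrix gives, for each (i, j), the minimum total weight of any directed path from i to j (possibly empty when i = j).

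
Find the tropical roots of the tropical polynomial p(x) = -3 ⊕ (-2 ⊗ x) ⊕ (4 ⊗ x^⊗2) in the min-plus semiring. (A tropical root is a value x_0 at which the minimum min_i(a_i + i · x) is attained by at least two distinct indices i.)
Roots: {-6, -1}

Each tropical root is a break point of the lower envelope of the lines y = a_i + i · x (there are 3 lines, with slopes 0, 1, ..., 2). Only the lines that attain the minimum somewhere contribute to roots; other lines are dominated. Here the surviving (envelope) indices are i = 2, i = 1, i = 0.
Intersections between consecutive envelope lines give the roots: for adjacent envelope indices i < j the intersection is x = (a_i − a_j) / (j − i). Reading off the sorted break points: {-6, -1}.
Verification: at each break x_0, at least two indices attain the minimum of min_i(a_i + i · x_0).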